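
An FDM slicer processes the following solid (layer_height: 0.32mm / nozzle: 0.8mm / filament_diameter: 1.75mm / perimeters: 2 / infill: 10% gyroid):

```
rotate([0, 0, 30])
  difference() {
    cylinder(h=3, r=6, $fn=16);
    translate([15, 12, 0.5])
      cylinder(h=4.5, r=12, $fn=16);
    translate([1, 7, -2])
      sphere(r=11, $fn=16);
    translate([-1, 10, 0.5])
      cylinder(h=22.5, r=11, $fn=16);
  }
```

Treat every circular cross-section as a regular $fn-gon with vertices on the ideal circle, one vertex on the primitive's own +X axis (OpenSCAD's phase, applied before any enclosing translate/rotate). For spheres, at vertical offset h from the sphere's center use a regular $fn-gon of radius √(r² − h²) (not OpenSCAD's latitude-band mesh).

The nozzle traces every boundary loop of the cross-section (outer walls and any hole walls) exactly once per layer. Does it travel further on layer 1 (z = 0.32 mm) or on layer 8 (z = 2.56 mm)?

layer 8 (z = 2.56 mm)

Layer 1 (z = 0.32): the r=6 cylinder gives a regular 16-gon of circumradius 6 (constant along its height) (perimeter = 2·16·6.000·sin(180°/16) = 37.46 mm); the cylinder at (15, 12) is not intersected at this z (z outside [0.5, 5]); the r=11 sphere at (1, 7) contributes a regular 16-gon of circumradius √(11²−2.32²) = 10.753 (perimeter = 2·16·10.753·sin(180°/16) = 67.13 mm); the cylinder at (-1, 10) is not intersected at this z (z outside [0.5, 23]); After the difference (first − rest): starting from the r=6 cylinder, the r=11 sphere at (1, 7) partially overlaps it — only the 89.83 mm² overlap (of its 353.96 mm²) is removed, clipping the outline — boundary = 26.03 mm; (rotated 30° about Z; rotation is an isometry so areas/perimeters/island counts are preserved). So its perimeter = 26.03 mm. Layer 8 (z = 2.56): the cylinder: section is a regular 16-gon, circumradius r=6 (perimeter = 2·16·6.000·sin(180°/16) = 37.46 mm); the cylinder at (15, 12): section is a regular 16-gon, circumradius r=12 (perimeter = 2·16·12.000·sin(180°/16) = 74.91 mm); the sphere at (1, 7): section is a regular 16-gon, circumradius = √(r²−h²) = √(11²−4.56²) = 10.010 (perimeter = 2·16·10.010·sin(180°/16) = 62.49 mm); the r=11 cylinder at (-1, 10) gives a regular 16-gon of circumradius 11 (constant along its height) (perimeter = 2·16·11.000·sin(180°/16) = 68.67 mm); After the difference (first − rest): starting from the r=6 cylinder, the r=12 cylinder at (15, 12) misses the remaining region (no effect); the r=11 sphere at (1, 7) partially overlaps it — only the 80.94 mm² overlap (of its 306.78 mm²) is removed, clipping the outline; the r=11 cylinder at (-1, 10) misses the remaining region (no effect) — boundary = 29.44 mm; (whole slice rotated 30° about Z — lengths, areas and connectivity unchanged). So its perimeter = 29.44 mm. Layer 8 is larger (29.44 vs 26.03 mm).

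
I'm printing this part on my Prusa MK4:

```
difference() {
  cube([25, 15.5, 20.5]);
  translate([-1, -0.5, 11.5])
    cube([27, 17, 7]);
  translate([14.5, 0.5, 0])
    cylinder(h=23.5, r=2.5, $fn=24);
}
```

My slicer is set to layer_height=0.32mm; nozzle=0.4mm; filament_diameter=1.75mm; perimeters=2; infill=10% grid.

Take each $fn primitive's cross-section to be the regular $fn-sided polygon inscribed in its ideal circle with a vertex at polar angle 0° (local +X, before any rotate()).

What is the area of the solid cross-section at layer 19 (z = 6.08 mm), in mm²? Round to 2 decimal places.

375.33 mm²

At z = 6.08 mm: the cube (footprint 25×15.5) is included at this height (area 387.50 mm²); the cube at (-1, -0.5) is not intersected at this z (z outside [11.5, 18.5]); the r=2.5 cylinder at (14.5, 0.5) gives a regular 24-gon of circumradius 2.5 (constant along its height) (area = (24/2)·2.500²·sin(360°/24) = 19.41 mm²); Subtracting the remaining from the first: starting from the 25×15.5 cube (387.50 mm²), the r=2.5 cylinder at (14.5, 0.5) partially overlaps it — only the 12.17 mm² overlap (of its 19.41 mm²) is removed, clipping the outline — area = 375.33 mm². Overall, the cross-section is a single solid region. Net area = 375.33 mm².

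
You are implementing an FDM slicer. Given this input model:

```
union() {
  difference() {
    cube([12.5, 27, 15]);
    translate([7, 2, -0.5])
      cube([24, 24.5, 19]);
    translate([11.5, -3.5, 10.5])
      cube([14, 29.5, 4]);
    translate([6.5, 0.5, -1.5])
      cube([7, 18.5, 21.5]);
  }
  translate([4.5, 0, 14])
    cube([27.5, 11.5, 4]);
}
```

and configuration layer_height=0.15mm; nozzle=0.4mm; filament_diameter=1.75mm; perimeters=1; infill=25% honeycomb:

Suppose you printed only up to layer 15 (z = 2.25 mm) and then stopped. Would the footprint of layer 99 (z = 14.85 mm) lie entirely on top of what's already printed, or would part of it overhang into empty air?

Compare the two slices. At z = 2.25: the cube is present — its section is the full 12.5×27 rectangle (area 337.50 mm²); the cube at (7, 2) (footprint 24×24.5) is included at this height (area 588.00 mm²); the cube at (11.5, -3.5) is not intersected at this z (z outside [10.5, 14.5]); the cube at (6.5, 0.5) (footprint 7×18.5) is included at this height (area 129.50 mm²); Taking the first minus the rest: starting from the 12.5×27 cube (337.50 mm²), the 24×24.5 cube at (7, 2) partially overlaps it — only the 134.75 mm² overlap (of its 588.00 mm²) is removed, clipping the outline; the 7×18.5 cube at (6.5, 0.5) partially overlaps it — only the 17.50 mm² overlap (of its 129.50 mm²) is removed, clipping the outline — area = 185.25 mm²; the cube at (4.5, 0) is not intersected at this z (z outside [14, 18]); Taking the union: only the result so far is present, so the union is just that shape — area = 185.25 mm². At z = 14.85: the cube (footprint 12.5×27) is included at this height (area 337.50 mm²); the cube at (7, 2) is present — its section is the full 24×24.5 rectangle (area 588.00 mm²); the cube at (11.5, -3.5) is not intersected at this z (z outside [10.5, 14.5]); the 7×18.5 cube at (6.5, 0.5) contributes its full rectangle (area 129.50 mm²); After the difference (first − rest): starting from the 12.5×27 cube (337.50 mm²), the 24×24.5 cube at (7, 2) partially overlaps it — only the 134.75 mm² overlap (of its 588.00 mm²) is removed, clipping the outline; the 7×18.5 cube at (6.5, 0.5) partially overlaps it — only the 17.50 mm² overlap (of its 129.50 mm²) is removed, clipping the outline — area = 185.25 mm²; the cube at (4.5, 0) (footprint 27.5×11.5) is included at this height (area 316.25 mm²); Combining (union): the regions partially overlap — summed areas 501.50 mm² minus the doubly-counted overlap 26.00 mm² gives 475.50 mm² — area = 475.50 mm². Checking containment: at z = 14.85 the cross-section extends beyond the z = 2.25 cross-section by about 290.25 mm².

part overhangs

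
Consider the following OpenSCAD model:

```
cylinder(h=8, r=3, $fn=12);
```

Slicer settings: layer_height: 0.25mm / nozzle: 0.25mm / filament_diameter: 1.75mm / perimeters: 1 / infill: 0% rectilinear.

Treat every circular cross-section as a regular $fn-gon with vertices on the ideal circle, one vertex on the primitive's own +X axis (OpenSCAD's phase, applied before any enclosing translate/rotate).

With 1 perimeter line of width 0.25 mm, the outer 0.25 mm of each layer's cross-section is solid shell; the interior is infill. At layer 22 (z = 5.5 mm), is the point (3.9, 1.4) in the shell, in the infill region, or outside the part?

outside

At z = 5.5 mm: the cylinder: section is a regular 12-gon, circumradius r=3. Overall, the cross-section is a single solid region. The nearest boundary edge runs (3.00, 0.00)→(2.60, 1.50); distance from the point to it = 1.23 mm. The point is not inside any of the regions above, so it lies outside the cross-section (1.23 mm from the nearest boundary).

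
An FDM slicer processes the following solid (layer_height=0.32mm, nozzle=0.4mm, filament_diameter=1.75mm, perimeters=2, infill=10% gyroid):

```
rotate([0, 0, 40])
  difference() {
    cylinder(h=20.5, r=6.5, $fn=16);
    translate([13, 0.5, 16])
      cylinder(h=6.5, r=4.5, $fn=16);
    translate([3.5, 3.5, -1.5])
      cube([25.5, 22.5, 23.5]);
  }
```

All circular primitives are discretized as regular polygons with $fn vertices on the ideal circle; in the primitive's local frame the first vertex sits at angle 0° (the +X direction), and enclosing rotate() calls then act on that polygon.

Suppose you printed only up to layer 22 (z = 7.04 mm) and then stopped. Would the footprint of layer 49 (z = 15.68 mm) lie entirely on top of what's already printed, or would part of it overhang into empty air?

Compare the two slices. At z = 7.04: the r=6.5 cylinder gives a regular 16-gon of circumradius 6.5 (constant along its height) (area = (16/2)·6.500²·sin(360°/16) = 129.35 mm²); the cylinder at (13, 0.5) is absent (z outside [16, 22.5]); the cube at (3.5, 3.5) (footprint 25.5×22.5) is included at this height (area 573.75 mm²); After the difference (first − rest): starting from the r=6.5 cylinder (129.35 mm²), the 25.5×22.5 cube at (3.5, 3.5) partially overlaps it — only the 2.00 mm² overlap (of its 573.75 mm²) is removed, clipping the outline — area = 127.34 mm²; (whole slice rotated 40° about Z — lengths, areas and connectivity unchanged). At z = 15.68: the r=6.5 cylinder contributes a regular 16-gon of circumradius 6.5 (area = (16/2)·6.500²·sin(360°/16) = 129.35 mm²); the cylinder at (13, 0.5) does not reach this height (z outside [16, 22.5]); the cube at (3.5, 3.5) is present — its section is the full 25.5×22.5 rectangle (area 573.75 mm²); After the difference (first − rest): starting from the r=6.5 cylinder (129.35 mm²), the 25.5×22.5 cube at (3.5, 3.5) partially overlaps it — only the 2.00 mm² overlap (of its 573.75 mm²) is removed, clipping the outline — area = 127.34 mm²; (rotated 40° about Z; rotation is an isometry so areas/perimeters/island counts are preserved). Checking containment: the cross-section at z = 15.68 is a subset of the cross-section at z = 7.04.

entirely on top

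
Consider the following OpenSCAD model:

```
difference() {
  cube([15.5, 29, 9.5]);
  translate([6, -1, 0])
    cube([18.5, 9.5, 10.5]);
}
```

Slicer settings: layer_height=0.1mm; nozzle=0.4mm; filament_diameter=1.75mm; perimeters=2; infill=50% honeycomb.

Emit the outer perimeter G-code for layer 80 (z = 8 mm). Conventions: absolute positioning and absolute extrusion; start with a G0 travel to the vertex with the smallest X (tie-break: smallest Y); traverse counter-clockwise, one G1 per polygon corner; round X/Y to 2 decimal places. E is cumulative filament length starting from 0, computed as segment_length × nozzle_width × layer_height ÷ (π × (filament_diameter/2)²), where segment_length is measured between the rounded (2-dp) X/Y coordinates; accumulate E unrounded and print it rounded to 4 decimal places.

G0 X0.00 Y0.00 Z8.00
G1 X6.00 Y0.00 E0.0998
G1 X6.00 Y8.50 E0.2411
G1 X15.50 Y8.50 E0.3991
G1 X15.50 Y29.00 E0.7400
G1 X0.00 Y29.00 E0.9978
G1 X0.00 Y0.00 E1.4801

At z = 8 mm: the cube is present — its section is the full 15.5×29 rectangle; the 18.5×9.5 cube at (6, -1) contributes its full rectangle; After the difference (first − rest): starting from the 15.5×29 cube, the 18.5×9.5 cube at (6, -1) partially overlaps it — only the 80.75 mm² overlap (of its 175.75 mm²) is removed, clipping the outline — 1 connected region. The outline is a single polygon with 6 vertices. Extrusion per mm of travel: 0.4 × 0.1 / (π × 0.875²) = 0.016630. Accumulating E over each segment gives final E = 1.4801.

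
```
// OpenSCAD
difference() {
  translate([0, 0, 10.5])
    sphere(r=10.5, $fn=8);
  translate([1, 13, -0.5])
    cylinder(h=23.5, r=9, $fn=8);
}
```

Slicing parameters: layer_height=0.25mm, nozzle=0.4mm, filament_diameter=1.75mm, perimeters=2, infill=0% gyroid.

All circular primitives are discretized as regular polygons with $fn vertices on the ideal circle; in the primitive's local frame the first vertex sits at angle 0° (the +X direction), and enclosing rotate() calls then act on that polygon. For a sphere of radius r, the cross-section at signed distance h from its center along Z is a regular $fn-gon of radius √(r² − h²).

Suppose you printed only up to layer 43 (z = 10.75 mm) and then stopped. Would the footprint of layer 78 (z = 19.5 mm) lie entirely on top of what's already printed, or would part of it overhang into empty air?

entirely on top

Compare the two slices. At z = 10.75: the sphere: section is a regular 8-gon, circumradius = √(r²−h²) = √(10.5²−0.25²) = 10.497 (area = (8/2)·10.497²·sin(360°/8) = 311.66 mm²); the r=9 cylinder at (1, 13) contributes a regular 8-gon of circumradius 9 (area = (8/2)·9.000²·sin(360°/8) = 229.10 mm²); Taking the first minus the rest: starting from the r=10.5 sphere (311.66 mm²), the r=9 cylinder at (1, 13) partially overlaps it — only the 49.29 mm² overlap (of its 229.10 mm²) is removed, clipping the outline — area = 262.37 mm². At z = 19.5: the sphere: section is a regular 8-gon, circumradius = √(r²−h²) = √(10.5²−9²) = 5.408 (area = (8/2)·5.408²·sin(360°/8) = 82.73 mm²); the r=9 cylinder at (1, 13) contributes a regular 8-gon of circumradius 9 (area = (8/2)·9.000²·sin(360°/8) = 229.10 mm²); Subtracting the remaining from the first: starting from the r=10.5 sphere (82.73 mm²), the r=9 cylinder at (1, 13) partially overlaps it — only the 2.19 mm² overlap (of its 229.10 mm²) is removed, clipping the outline — area = 80.54 mm². Checking containment: the cross-section at z = 19.5 is a subset of the cross-section at z = 10.75.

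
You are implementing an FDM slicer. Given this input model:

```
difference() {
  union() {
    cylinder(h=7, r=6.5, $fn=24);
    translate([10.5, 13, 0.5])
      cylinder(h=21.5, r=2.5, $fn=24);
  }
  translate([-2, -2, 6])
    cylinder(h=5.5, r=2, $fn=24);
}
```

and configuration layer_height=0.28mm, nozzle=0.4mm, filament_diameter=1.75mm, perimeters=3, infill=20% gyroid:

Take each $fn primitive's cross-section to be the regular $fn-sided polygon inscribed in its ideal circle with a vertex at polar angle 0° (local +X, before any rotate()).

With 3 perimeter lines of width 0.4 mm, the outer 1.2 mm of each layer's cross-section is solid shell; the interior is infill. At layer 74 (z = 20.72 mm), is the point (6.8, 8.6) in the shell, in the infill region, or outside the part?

outside

At z = 20.72 mm: the cylinder is absent (z outside [0, 7]); the r=2.5 cylinder at (10.5, 13) contributes a regular 24-gon of circumradius 2.5; Merging all regions: only the r=2.5 cylinder at (10.5, 13) is present, so the union is just that shape — 1 connected region; the cylinder at (-2, -2) does not reach this height (z outside [6, 11.5]); After the difference (first − rest): none of the subtracted shapes is present at this height, so that combined region is unchanged — 1 connected region. Overall, the cross-section is a single solid region. The nearest boundary edge runs (8.73, 11.23)→(9.25, 10.83); distance from the point to it = 3.26 mm. The point is not inside any of the regions above, so it lies outside the cross-section (3.26 mm from the nearest boundary).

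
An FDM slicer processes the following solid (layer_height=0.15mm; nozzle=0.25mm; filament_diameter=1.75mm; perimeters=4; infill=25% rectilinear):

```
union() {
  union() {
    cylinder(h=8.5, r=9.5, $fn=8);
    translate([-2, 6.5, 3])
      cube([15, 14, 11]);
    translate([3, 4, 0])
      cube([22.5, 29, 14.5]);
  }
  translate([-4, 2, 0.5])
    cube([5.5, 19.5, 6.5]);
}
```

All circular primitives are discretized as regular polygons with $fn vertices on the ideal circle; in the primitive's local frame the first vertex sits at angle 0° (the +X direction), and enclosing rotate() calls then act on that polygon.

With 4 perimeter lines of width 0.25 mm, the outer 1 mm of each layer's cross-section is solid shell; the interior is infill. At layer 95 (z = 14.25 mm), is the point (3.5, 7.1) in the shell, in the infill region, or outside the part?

At z = 14.25 mm: the cylinder does not reach this height (z outside [0, 8.5]); the cube at (-2, 6.5) does not reach this height (z outside [3, 14]); the cube at (3, 4) (footprint 22.5×29) is included at this height; Merging all regions: only the 22.5×29 cube at (3, 4) is present, so the union is just that shape — 1 connected region; the cube at (-4, 2) does not reach this height (z outside [0.5, 7]); Taking the union: only the result so far is present, so the union is just that shape — 1 connected region. Overall, the cross-section is a single solid region. The nearest boundary edge runs (3.00, 33.00)→(3.00, 4.00); distance from the point to it = 0.50 mm. The point is inside the cross-section, 0.50 mm from the nearest boundary — within the 1 mm shell band (4 × 0.25).

shell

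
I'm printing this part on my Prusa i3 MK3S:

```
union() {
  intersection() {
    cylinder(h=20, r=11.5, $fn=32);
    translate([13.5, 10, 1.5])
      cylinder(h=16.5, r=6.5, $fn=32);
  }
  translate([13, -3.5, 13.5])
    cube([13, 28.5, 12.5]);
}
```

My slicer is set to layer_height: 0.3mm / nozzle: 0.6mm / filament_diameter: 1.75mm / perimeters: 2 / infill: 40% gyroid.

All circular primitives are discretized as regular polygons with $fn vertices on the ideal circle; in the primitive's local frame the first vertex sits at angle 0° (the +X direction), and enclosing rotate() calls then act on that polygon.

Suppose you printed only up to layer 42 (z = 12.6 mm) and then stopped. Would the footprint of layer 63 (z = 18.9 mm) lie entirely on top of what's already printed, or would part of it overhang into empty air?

part overhangs

Compare the two slices. At z = 12.6: the r=11.5 cylinder contributes a regular 32-gon of circumradius 11.5 (area = (32/2)·11.500²·sin(360°/32) = 412.81 mm²); the r=6.5 cylinder at (13.5, 10) gives a regular 32-gon of circumradius 6.5 (constant along its height) (area = (32/2)·6.500²·sin(360°/32) = 131.88 mm²); After intersecting: the r=6.5 cylinder at (13.5, 10) partially overlaps the r=11.5 cylinder; clipping to the common part keeps 4.62 mm² — area = 4.62 mm²; the cube at (13, -3.5) is absent (z outside [13.5, 26]); Combining (union): only that combined region is present, so the union is just that shape — area = 4.62 mm². At z = 18.9: the cylinder: section is a regular 32-gon, circumradius r=11.5 (area = (32/2)·11.500²·sin(360°/32) = 412.81 mm²); the cylinder at (13.5, 10) does not reach this height (z outside [1.5, 18]); Taking the intersection: at least one operand is absent at this height, so nothing remains; the cube at (13, -3.5) is present — its section is the full 13×28.5 rectangle (area 370.50 mm²); Taking the union: only the 13×28.5 cube at (13, -3.5) is present, so the union is just that shape — area = 370.50 mm². Checking containment: at z = 18.9 the cross-section extends beyond the z = 12.6 cross-section by about 370.50 mm².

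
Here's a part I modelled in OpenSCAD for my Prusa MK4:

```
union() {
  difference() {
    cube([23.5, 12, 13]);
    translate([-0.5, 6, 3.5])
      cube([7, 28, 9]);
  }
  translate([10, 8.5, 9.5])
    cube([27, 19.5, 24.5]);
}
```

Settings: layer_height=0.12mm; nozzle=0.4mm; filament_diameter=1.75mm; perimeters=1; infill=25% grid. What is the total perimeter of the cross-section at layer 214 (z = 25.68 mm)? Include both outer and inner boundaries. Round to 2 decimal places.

At z = 25.68 mm: the cube is not intersected at this z (z outside [0, 13]); the cube at (-0.5, 6) is absent (z outside [3.5, 12.5]); Subtracting the remaining from the first: the first operand is absent here, so nothing remains; the cube at (10, 8.5) is present — its section is the full 27×19.5 rectangle (perimeter 93.00 mm); Combining (union): only the 27×19.5 cube at (10, 8.5) is present, so the union is just that shape — boundary = 93.00 mm. Overall, the cross-section is a single solid region. Total boundary length (outer) = 93.00 mm.

93.00 mm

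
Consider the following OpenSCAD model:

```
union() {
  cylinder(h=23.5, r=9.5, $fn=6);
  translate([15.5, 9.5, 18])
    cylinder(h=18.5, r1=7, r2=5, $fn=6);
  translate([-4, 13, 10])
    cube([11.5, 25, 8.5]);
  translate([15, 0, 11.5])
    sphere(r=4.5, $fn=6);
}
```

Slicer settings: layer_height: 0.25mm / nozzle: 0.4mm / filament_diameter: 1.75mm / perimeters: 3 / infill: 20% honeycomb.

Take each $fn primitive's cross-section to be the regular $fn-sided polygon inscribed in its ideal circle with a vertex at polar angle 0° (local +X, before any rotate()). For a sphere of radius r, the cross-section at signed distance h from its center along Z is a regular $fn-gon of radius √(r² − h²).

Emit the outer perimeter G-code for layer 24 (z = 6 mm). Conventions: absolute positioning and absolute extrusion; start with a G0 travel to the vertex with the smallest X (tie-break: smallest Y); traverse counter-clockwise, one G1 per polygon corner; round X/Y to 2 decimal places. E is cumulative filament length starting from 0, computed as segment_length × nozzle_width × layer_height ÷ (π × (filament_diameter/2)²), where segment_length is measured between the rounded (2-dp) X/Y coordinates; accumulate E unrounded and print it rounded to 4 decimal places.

G0 X-9.50 Y0.00 Z6.00
G1 X-4.75 Y-8.23 E0.3951
G1 X4.75 Y-8.23 E0.7900
G1 X9.50 Y0.00 E1.1851
G1 X4.75 Y8.23 E1.5802
G1 X-4.75 Y8.23 E1.9751
G1 X-9.50 Y0.00 E2.3702

At z = 6 mm: the r=9.5 cylinder contributes a regular 6-gon of circumradius 9.5; the cone at (15.5, 9.5) does not reach this height (z outside [18, 36.5]); the cube at (-4, 13) is absent (z outside [10, 18.5]); the sphere at (15, 0) does not reach this height (|z−center|=5.500 > r=4.5); Merging all regions: only the r=9.5 cylinder is present, so the union is just that shape — 1 connected region. The outline is a single polygon with 6 vertices. Extrusion per mm of travel: 0.4 × 0.25 / (π × 0.875²) = 0.041575. Accumulating E over each segment gives final E = 2.3702.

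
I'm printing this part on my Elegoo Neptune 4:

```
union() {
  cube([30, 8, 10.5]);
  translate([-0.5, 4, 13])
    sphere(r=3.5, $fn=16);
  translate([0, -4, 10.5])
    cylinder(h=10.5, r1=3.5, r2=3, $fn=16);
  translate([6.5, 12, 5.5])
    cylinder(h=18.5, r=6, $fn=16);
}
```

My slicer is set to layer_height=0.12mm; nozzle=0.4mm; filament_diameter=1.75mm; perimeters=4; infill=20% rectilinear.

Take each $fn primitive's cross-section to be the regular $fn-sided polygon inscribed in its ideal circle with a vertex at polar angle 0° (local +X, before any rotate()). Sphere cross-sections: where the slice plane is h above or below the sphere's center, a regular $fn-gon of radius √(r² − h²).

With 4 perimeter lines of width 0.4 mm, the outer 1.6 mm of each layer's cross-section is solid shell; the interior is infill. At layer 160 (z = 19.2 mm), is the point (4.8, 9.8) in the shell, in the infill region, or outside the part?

infill

At z = 19.2 mm: the cube is not intersected at this z (z outside [0, 10.5]); the sphere at (-0.5, 4) does not reach this height (|z−center|=6.200 > r=3.5); the cone at (0, -4) contributes a regular 16-gon of circumradius 3.086 (interpolated between r1=3.5 and r2=3 at t=0.829); the cylinder at (6.5, 12): section is a regular 16-gon, circumradius r=6; Merging all regions: the 2 present regions are separate (no shared area or edge), so areas and boundary lengths simply add and each stays a separate island — 2 connected regions. Overall, the cross-section has 2 separate islands. The nearest boundary edge runs (4.20, 6.46)→(2.26, 7.76); distance from the point to it = 3.11 mm. (Shell/infill is judged within the island containing the point — the largest one.) The point is inside the cross-section and 3.11 mm from the nearest boundary — more than the 1.6 mm shell width (4 × 0.4), so it's in the infill interior.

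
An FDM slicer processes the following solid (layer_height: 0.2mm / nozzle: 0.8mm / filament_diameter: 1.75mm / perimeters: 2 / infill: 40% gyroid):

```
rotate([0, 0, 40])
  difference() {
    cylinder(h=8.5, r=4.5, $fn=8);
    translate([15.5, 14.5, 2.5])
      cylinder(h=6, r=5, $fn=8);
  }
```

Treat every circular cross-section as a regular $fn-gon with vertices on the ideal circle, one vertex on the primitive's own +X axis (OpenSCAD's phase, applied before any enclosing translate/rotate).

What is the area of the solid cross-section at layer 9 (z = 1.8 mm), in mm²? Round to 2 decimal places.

57.28 mm²

At z = 1.8 mm: the cylinder: section is a regular 8-gon, circumradius r=4.5 (area = (8/2)·4.500²·sin(360°/8) = 57.28 mm²); the cylinder at (15.5, 14.5) is not intersected at this z (z outside [2.5, 8.5]); After the difference (first − rest): none of the subtracted shapes is present at this height, so the r=4.5 cylinder is unchanged — area = 57.28 mm²; (rotated 40° about Z; rotation is an isometry so areas/perimeters/island counts are preserved). Overall, the cross-section is a single solid region. Net area = 57.28 mm².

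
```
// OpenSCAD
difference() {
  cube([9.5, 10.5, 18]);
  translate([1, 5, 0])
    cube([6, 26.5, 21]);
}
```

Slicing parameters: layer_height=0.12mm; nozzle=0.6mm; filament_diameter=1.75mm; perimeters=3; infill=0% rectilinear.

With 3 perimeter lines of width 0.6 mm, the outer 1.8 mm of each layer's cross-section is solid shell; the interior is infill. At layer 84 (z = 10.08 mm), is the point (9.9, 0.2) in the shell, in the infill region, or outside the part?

outside

At z = 10.08 mm: the 9.5×10.5 cube contributes its full rectangle; the cube at (1, 5) is present — its section is the full 6×26.5 rectangle; Subtracting the remaining from the first: starting from the 9.5×10.5 cube, the 6×26.5 cube at (1, 5) partially overlaps it — only the 33.00 mm² overlap (of its 159.00 mm²) is removed, clipping the outline — 1 connected region. Overall, the cross-section is a single solid region. The nearest boundary edge runs (9.50, 10.50)→(9.50, 0.00); distance from the point to it = 0.40 mm. The point is not inside any of the regions above, so it lies outside the cross-section (0.40 mm from the nearest boundary).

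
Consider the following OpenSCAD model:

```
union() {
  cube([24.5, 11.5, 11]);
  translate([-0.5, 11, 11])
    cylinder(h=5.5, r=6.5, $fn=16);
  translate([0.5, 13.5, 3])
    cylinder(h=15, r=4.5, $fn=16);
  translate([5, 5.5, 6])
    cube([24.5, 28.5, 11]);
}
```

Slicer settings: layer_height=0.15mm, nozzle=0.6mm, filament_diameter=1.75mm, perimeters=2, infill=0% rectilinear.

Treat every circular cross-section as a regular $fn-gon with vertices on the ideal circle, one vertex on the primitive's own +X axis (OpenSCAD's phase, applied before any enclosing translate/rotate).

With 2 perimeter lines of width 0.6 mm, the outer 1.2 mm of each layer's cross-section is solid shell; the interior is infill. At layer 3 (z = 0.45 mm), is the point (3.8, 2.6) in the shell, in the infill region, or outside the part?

infill

At z = 0.45 mm: the cube is present — its section is the full 24.5×11.5 rectangle; the cylinder at (-0.5, 11) does not reach this height (z outside [11, 16.5]); the cylinder at (0.5, 13.5) is absent (z outside [3, 18]); the cube at (5, 5.5) is not intersected at this z (z outside [6, 17]); Taking the union: only the 24.5×11.5 cube is present, so the union is just that shape — 1 connected region. Overall, the cross-section is a single solid region. The nearest boundary edge runs (0.00, 0.00)→(24.50, 0.00); distance from the point to it = 2.60 mm. The point is inside the cross-section and 2.60 mm from the nearest boundary — more than the 1.2 mm shell width (2 × 0.6), so it's in the infill interior.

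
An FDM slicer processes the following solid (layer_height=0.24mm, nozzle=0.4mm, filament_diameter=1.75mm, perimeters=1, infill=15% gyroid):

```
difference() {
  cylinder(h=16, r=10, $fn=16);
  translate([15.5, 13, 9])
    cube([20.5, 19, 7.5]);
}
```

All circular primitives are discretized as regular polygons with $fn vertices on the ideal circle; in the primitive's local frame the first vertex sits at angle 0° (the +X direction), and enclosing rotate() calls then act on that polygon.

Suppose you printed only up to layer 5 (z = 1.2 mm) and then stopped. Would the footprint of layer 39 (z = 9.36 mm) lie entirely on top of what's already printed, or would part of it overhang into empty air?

entirely on top

Compare the two slices. At z = 1.2: the r=10 cylinder contributes a regular 16-gon of circumradius 10 (area = (16/2)·10.000²·sin(360°/16) = 306.15 mm²); the cube at (15.5, 13) is absent (z outside [9, 16.5]); Subtracting the remaining from the first: none of the subtracted shapes is present at this height, so the r=10 cylinder is unchanged — area = 306.15 mm². At z = 9.36: the r=10 cylinder contributes a regular 16-gon of circumradius 10 (area = (16/2)·10.000²·sin(360°/16) = 306.15 mm²); the cube at (15.5, 13) is present — its section is the full 20.5×19 rectangle (area 389.50 mm²); Taking the first minus the rest: starting from the r=10 cylinder (306.15 mm²), the 20.5×19 cube at (15.5, 13) misses the remaining region (no effect) — area = 306.15 mm². Checking containment: the cross-section at z = 9.36 is a subset of the cross-section at z = 1.2.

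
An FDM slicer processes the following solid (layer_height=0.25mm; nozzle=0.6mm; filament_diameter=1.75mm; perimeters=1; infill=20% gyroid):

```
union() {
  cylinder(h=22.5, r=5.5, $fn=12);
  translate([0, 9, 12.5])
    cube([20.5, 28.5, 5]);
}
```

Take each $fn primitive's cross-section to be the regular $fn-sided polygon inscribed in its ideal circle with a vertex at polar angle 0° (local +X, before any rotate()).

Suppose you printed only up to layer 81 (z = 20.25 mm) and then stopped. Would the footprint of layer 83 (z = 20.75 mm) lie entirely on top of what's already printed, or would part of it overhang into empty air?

entirely on top

Compare the two slices. At z = 20.25: the cylinder: section is a regular 12-gon, circumradius r=5.5 (area = (12/2)·5.500²·sin(360°/12) = 90.75 mm²); the cube at (0, 9) is absent (z outside [12.5, 17.5]); Merging all regions: only the r=5.5 cylinder is present, so the union is just that shape — area = 90.75 mm². At z = 20.75: the r=5.5 cylinder contributes a regular 12-gon of circumradius 5.5 (area = (12/2)·5.500²·sin(360°/12) = 90.75 mm²); the cube at (0, 9) is absent (z outside [12.5, 17.5]); Combining (union): only the r=5.5 cylinder is present, so the union is just that shape — area = 90.75 mm². Checking containment: the cross-section at z = 20.75 is a subset of the cross-section at z = 20.25.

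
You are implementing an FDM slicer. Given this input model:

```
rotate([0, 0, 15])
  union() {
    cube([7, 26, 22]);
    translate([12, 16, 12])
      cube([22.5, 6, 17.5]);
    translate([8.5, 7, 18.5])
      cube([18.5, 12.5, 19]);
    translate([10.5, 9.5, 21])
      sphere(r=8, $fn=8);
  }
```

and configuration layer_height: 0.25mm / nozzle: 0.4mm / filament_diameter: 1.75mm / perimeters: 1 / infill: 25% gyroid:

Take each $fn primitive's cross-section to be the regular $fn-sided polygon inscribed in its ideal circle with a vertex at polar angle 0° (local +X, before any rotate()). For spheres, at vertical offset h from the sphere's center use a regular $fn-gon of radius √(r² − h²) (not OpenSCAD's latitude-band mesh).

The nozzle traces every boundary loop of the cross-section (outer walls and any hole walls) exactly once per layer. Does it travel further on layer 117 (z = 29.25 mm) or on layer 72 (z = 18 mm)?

layer 72 (z = 18 mm)

Layer 117 (z = 29.25): the cube is absent (z outside [0, 22]); the 22.5×6 cube at (12, 16) contributes its full rectangle (perimeter 57.00 mm); the cube at (8.5, 7) is present — its section is the full 18.5×12.5 rectangle (perimeter 62.00 mm); the sphere at (10.5, 9.5) is not intersected at this z (|z−center|=8.250 > r=8); Merging all regions: the regions partially overlap (shared area 52.50 mm²), so the edge portions inside another operand are dropped and the merged outline is re-measured after clipping — boundary = 82.00 mm; (whole slice rotated 15° about Z — lengths, areas and connectivity unchanged). So its perimeter = 82.00 mm. Layer 72 (z = 18): the cube (footprint 7×26) is included at this height (perimeter 66.00 mm); the cube at (12, 16) is present — its section is the full 22.5×6 rectangle (perimeter 57.00 mm); the cube at (8.5, 7) is not intersected at this z (z outside [18.5, 37.5]); the r=8 sphere at (10.5, 9.5) contributes a regular 8-gon of circumradius √(8²−3²) = 7.416 (perimeter = 2·8·7.416·sin(180°/8) = 45.41 mm); Merging all regions: the regions partially overlap (shared area 31.05 mm²), so the edge portions inside another operand are dropped and the merged outline is re-measured after clipping — boundary = 139.57 mm; (whole slice rotated 15° about Z — lengths, areas and connectivity unchanged). So its perimeter = 139.57 mm. Layer 72 is larger (139.57 vs 82.00 mm).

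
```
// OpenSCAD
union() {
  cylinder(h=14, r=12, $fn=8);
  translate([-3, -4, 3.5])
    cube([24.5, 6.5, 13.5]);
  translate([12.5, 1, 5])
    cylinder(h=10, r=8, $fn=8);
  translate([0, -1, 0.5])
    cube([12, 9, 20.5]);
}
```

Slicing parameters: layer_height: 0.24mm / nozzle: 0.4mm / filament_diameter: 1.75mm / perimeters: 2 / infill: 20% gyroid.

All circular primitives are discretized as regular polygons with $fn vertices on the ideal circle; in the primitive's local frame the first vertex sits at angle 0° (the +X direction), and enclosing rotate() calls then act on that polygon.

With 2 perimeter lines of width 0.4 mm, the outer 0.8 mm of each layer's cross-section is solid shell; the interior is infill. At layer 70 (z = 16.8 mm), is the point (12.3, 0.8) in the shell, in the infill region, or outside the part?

infill

At z = 16.8 mm: the cylinder is not intersected at this z (z outside [0, 14]); the cube at (-3, -4) is present — its section is the full 24.5×6.5 rectangle; the cylinder at (12.5, 1) does not reach this height (z outside [5, 15]); the 12×9 cube at (0, -1) contributes its full rectangle; Taking the union: the regions partially overlap (shared area 42.00 mm²), so overlapping operands fuse into one piece — 1 connected region. Overall, the cross-section is a single solid region. The nearest boundary edge runs (12.00, 2.50)→(21.50, 2.50); distance from the point to it = 1.70 mm. The point is inside the cross-section and 1.70 mm from the nearest boundary — more than the 0.8 mm shell width (2 × 0.4), so it's in the infill interior.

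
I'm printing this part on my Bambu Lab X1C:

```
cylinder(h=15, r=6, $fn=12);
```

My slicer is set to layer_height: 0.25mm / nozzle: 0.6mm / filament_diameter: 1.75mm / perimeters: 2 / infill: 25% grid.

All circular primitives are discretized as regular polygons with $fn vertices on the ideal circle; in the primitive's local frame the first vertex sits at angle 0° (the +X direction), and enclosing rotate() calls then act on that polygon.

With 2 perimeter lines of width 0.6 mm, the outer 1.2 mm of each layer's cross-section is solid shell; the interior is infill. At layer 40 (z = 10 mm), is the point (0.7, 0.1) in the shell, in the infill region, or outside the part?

At z = 10 mm: the r=6 cylinder gives a regular 12-gon of circumradius 6 (constant along its height). Overall, the cross-section is a single solid region. The nearest boundary edge runs (6.00, 0.00)→(5.20, 3.00); distance from the point to it = 5.09 mm. The point is inside the cross-section and 5.09 mm from the nearest boundary — more than the 1.2 mm shell width (2 × 0.6), so it's in the infill interior.

infill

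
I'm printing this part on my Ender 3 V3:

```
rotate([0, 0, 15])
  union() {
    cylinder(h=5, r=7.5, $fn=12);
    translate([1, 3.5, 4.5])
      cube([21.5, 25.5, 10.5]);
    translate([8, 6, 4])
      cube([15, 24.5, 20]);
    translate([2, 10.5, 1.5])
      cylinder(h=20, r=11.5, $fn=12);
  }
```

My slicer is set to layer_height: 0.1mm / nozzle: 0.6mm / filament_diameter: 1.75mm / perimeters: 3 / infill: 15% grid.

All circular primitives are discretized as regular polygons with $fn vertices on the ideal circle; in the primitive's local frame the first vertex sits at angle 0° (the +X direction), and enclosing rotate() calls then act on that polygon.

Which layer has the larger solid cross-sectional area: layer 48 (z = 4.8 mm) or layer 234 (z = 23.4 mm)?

Layer 48 (z = 4.8): the r=7.5 cylinder contributes a regular 12-gon of circumradius 7.5 (area = (12/2)·7.500²·sin(360°/12) = 168.75 mm²); the 21.5×25.5 cube at (1, 3.5) contributes its full rectangle (area 548.25 mm²); the cube at (8, 6) is present — its section is the full 15×24.5 rectangle (area 367.50 mm²); the r=11.5 cylinder at (2, 10.5) gives a regular 12-gon of circumradius 11.5 (constant along its height) (area = (12/2)·11.500²·sin(360°/12) = 396.75 mm²); Merging all regions: the regions partially overlap — summed areas 1481.25 mm² minus the doubly-counted overlap 604.47 mm² gives 876.78 mm² — area = 876.78 mm²; (rotated 15° about Z; rotation is an isometry so areas/perimeters/island counts are preserved). So its area = 876.78 mm². Layer 234 (z = 23.4): the cylinder is absent (z outside [0, 5]); the cube at (1, 3.5) is absent (z outside [4.5, 15]); the cube at (8, 6) (footprint 15×24.5) is included at this height (area 367.50 mm²); the cylinder at (2, 10.5) is not intersected at this z (z outside [1.5, 21.5]); Taking the union: only the 15×24.5 cube at (8, 6) is present, so the union is just that shape — area = 367.50 mm²; (whole slice rotated 15° about Z — lengths, areas and connectivity unchanged). So its area = 367.50 mm². Layer 48 is larger (876.78 vs 367.50 mm²).

layer 48 (z = 4.8 mm)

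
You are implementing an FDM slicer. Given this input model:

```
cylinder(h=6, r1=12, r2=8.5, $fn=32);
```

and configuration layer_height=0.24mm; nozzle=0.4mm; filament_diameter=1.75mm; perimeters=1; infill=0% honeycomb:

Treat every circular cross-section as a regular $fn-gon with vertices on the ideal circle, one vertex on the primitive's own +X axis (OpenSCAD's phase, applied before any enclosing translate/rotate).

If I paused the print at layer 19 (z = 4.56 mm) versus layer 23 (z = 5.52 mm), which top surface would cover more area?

layer 19 (z = 4.56 mm)

Layer 19 (z = 4.56): the cone (r1=12→r2=8.5) has section circumradius 9.340 here — a regular 32-gon (area = (32/2)·9.340²·sin(360°/32) = 272.30 mm²). So its area = 272.30 mm². Layer 23 (z = 5.52): the cone (r1=12→r2=8.5) has section circumradius 8.780 here — a regular 32-gon (area = (32/2)·8.780²·sin(360°/32) = 240.63 mm²). So its area = 240.63 mm². Layer 19 is larger (272.30 vs 240.63 mm²).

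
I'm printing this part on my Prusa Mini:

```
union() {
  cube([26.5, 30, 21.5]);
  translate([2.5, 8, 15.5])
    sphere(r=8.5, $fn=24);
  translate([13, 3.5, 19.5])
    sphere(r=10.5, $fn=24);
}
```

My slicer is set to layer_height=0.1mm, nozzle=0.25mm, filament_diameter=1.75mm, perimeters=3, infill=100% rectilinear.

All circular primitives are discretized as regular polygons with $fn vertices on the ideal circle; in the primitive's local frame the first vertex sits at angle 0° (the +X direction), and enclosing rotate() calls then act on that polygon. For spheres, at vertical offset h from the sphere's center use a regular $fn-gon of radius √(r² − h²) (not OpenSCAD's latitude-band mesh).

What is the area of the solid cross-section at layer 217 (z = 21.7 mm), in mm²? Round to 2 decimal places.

At z = 21.7 mm: the cube does not reach this height (z outside [0, 21.5]); the sphere at (2.5, 8): section is a regular 24-gon, circumradius = √(r²−h²) = √(8.5²−6.2²) = 5.815 (area = (24/2)·5.815²·sin(360°/24) = 105.01 mm²); the r=10.5 sphere at (13, 3.5) contributes a regular 24-gon of circumradius √(10.5²−2.2²) = 10.267 (area = (24/2)·10.267²·sin(360°/24) = 327.39 mm²); Merging all regions: the regions partially overlap — summed areas 432.39 mm² minus the doubly-counted overlap 33.09 mm² gives 399.30 mm² — area = 399.30 mm². Overall, the cross-section is a single solid region. Net area = 399.30 mm².

399.30 mm²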